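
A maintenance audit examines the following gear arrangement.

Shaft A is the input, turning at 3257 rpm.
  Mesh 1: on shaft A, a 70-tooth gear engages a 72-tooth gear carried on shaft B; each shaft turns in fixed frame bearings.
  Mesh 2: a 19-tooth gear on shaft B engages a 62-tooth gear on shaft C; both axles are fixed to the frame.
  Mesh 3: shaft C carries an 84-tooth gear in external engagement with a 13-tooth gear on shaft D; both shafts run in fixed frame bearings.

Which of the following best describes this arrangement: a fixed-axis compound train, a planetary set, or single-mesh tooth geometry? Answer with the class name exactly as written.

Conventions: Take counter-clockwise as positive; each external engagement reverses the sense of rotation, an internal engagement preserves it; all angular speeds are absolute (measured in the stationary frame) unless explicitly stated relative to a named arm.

topology: fixed-axis compound train — 3 meshes, A→D
classification: fixed-axis compound train

fixed-axis compound train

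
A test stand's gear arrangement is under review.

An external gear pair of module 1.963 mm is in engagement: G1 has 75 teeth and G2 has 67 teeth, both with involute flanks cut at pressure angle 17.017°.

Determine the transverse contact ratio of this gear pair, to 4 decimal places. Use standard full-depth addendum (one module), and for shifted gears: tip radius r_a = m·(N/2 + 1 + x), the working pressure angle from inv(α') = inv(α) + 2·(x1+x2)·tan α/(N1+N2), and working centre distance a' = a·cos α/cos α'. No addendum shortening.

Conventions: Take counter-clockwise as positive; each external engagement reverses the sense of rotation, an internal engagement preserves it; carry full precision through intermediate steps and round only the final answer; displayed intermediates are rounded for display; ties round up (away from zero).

2.0133

topology: single-mesh involute geometry — m = 1.963, 75T/67T pair
base radii: r_b1 = 70.389595, r_b2 = 62.881372
tip radii: r_a1 = 75.575500, r_a2 = 67.723500
no profile shift: α' = α, a' = a
action lengths: √(r_a1²−r_b1²) = 27.512926, √(r_a2²−r_b2²) = 25.147675
base pitch p_b = π·m·cos α = 5.896945
CR = (27.512926 + 25.147675 − 139.373000·sin 17.01700°)/5.896945 = 2.013303
contact ratio ≈ 2.0133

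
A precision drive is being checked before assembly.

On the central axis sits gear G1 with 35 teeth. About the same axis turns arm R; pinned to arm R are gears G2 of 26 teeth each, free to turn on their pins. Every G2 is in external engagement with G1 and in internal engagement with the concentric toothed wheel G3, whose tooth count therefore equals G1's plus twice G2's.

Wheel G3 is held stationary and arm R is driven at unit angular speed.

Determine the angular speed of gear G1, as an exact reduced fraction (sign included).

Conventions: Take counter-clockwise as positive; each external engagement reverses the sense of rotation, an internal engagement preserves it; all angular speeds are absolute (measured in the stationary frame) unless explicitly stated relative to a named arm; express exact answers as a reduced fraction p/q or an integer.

122/35

planetary set (35T centre, 26T on arm, 87T internal) — Willis relation
ring teeth: 35 + 2·26 = 87
35(ω_sun−ω_arm) = −87(ω_ring−ω_arm),  ω_ring = 0, ω_arm = 1
ω_sun = 1 − (87/35)(0−1) = 122/35
exact speed ratio = 122/35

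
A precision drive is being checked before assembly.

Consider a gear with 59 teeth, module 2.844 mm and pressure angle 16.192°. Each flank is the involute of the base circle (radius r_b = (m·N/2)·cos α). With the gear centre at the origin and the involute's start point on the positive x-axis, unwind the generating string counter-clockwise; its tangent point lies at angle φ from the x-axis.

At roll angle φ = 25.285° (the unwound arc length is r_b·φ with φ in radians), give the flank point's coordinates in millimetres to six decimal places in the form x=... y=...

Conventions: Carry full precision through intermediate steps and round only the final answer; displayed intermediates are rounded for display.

topology: single-mesh involute geometry — m = 2.844, N = 59
pitch radius r_p = m·N/2 = 2.844·59/2 = 83.898000
base radius r_b = r_p·cos α = 83.898000·cos 16.192° = 80.569987
roll angle φ = 25.285° = 0.44130650 rad
x = r_b·(cos φ + φ·sin φ) = 88.037676
y = r_b·(sin φ − φ·cos φ) = 2.263557

x=88.037676 y=2.263557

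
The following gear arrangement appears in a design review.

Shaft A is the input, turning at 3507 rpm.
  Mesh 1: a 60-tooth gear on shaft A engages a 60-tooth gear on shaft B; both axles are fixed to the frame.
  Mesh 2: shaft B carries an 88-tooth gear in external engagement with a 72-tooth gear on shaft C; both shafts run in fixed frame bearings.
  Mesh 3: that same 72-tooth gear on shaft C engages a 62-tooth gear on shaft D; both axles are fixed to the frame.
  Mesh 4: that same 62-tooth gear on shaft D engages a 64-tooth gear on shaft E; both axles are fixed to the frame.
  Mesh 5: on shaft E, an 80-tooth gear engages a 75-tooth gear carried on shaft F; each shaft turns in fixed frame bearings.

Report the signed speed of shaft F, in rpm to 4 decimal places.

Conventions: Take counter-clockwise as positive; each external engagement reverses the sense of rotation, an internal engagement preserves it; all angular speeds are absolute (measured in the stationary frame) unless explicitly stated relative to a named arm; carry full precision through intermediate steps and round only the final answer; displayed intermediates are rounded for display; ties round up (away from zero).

recognized (6 fixed axles, 5 meshes): fixed-axis compound train
mesh 1 [60T→60T]: ω = 3507.0000×60/60 = 3507.0000 rpm, sense flips to −
mesh 2 [88T→72T]: ω = 3507.0000×88/72 = 4286.3333 rpm, sense flips to +
mesh 3 [72T→62T]: ω = 4286.3333×72/62 = 4977.6774 rpm, sense flips to −
mesh 4 [62T→64T]: ω = 4977.6774×62/64 = 4822.1250 rpm, sense flips to +
mesh 5 [80T→75T]: ω = 4822.1250×80/75 = 5143.6000 rpm, sense flips to −
signed output speed = -5143.6000 rpm

-5143.6000 rpm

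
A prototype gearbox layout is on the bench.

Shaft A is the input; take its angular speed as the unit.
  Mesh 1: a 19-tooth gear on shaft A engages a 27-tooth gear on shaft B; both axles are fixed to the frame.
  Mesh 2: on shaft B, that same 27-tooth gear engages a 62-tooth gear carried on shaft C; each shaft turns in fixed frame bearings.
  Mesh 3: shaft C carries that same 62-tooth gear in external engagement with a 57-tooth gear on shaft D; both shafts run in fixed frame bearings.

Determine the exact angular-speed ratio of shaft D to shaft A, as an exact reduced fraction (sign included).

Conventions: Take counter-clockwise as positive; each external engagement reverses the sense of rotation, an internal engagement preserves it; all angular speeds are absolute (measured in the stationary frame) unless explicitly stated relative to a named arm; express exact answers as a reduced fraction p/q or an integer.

class = fixed-axis compound train [3 meshes; 3 ratios multiply, 3 sense flips]
mesh 1 [19T→27T]: running ratio 19/27, sense −
mesh 2 [27T→62T]: running ratio 19/62, sense +
mesh 3 [62T→57T]: running ratio 1/3, sense −
ω_out/ω_in = -1/3

-1/3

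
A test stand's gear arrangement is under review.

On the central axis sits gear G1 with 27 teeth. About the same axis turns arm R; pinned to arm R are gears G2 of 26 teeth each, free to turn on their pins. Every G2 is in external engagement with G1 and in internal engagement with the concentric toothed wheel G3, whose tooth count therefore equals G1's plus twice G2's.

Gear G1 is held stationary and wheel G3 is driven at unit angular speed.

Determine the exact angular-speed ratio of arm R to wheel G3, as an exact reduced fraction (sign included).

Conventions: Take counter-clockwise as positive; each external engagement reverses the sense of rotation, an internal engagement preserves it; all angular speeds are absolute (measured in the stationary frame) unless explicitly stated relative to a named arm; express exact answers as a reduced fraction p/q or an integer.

79/106

recognized (axles ride arm R): planetary set, 27/26/79 teeth
ring teeth: 27 + 2·26 = 79
27(ω_sun−ω_arm) = −79(ω_ring−ω_arm),  ω_sun = 0, ω_ring = 1
27(0−ω_arm) = −79(1−ω_arm)  ⇒  106·ω_arm = 79  ⇒  ω_arm = 79/106
ω_out/ω_in = 79/106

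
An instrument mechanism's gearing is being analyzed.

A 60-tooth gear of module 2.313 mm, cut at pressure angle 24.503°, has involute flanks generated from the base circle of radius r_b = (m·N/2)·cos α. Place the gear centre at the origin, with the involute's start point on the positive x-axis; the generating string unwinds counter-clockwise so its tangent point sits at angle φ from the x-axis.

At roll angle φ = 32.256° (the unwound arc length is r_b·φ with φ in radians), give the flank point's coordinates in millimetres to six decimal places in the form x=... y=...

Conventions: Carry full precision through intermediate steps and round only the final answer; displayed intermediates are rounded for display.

x=72.367620 y=3.637679

single-mesh involute tooth geometry (60T wheel at module 2.313)
pitch radius r_p = m·N/2 = 2.313·60/2 = 69.390000
base radius r_b = r_p·cos α = 69.390000·cos 24.503° = 63.140706
roll angle φ = 32.256° = 0.56297340 rad
x = r_b·(cos φ + φ·sin φ) = 72.367620
y = r_b·(sin φ − φ·cos φ) = 3.637679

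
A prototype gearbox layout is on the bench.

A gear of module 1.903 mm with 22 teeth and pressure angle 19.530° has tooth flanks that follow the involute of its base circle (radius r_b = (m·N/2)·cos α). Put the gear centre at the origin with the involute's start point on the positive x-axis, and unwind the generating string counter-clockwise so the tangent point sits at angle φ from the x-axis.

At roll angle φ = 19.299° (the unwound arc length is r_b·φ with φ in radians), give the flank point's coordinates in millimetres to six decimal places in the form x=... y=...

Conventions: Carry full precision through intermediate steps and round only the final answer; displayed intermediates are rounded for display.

recognized (one wheel, involute flank): single-mesh tooth geometry, m = 1.903, N = 22
pitch radius r_p = m·N/2 = 1.903·22/2 = 20.933000
base radius r_b = r_p·cos α = 20.933000·cos 19.530° = 19.728653
roll angle φ = 19.299° = 0.33683109 rad
x = r_b·(cos φ + φ·sin φ) = 20.816268
y = r_b·(sin φ − φ·cos φ) = 0.248472

x=20.816268 y=0.248472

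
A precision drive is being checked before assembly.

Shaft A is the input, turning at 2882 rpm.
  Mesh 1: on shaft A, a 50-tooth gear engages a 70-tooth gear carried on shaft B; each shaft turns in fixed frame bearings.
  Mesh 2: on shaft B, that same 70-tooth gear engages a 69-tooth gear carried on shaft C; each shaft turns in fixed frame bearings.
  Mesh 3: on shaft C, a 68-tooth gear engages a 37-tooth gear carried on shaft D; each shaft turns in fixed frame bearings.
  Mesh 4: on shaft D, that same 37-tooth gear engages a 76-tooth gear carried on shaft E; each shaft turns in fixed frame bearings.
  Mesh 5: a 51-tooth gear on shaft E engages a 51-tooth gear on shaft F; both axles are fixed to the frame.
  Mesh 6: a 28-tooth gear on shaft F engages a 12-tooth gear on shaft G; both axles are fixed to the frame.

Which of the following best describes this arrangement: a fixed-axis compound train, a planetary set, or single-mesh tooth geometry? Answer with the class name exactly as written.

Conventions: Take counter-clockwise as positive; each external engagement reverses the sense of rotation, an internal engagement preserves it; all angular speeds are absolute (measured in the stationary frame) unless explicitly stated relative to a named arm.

recognized (7 fixed axles, 6 meshes): fixed-axis compound train
classification: fixed-axis compound train

fixed-axis compound train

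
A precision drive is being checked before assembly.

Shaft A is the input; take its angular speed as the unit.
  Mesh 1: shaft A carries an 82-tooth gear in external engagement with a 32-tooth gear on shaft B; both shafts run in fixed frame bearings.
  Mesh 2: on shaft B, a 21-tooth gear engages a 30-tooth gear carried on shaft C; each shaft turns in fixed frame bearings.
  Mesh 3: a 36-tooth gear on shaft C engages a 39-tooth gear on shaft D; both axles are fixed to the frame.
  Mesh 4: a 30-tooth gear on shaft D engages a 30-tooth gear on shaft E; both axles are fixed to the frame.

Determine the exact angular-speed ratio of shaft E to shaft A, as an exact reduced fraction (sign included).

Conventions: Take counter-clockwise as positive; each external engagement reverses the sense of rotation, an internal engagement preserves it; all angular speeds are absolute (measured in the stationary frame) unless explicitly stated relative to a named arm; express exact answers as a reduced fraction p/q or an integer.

861/520

class = fixed-axis compound train [4 meshes; 4 ratios multiply, 4 sense flips]
mesh 1 [82T→32T]: running ratio 41/16, sense −
mesh 2 [21T→30T]: running ratio 287/160, sense +
mesh 3 [36T→39T]: running ratio 861/520, sense −
mesh 4 [30T→30T]: running ratio 861/520, sense +
ω_out/ω_in = 861/520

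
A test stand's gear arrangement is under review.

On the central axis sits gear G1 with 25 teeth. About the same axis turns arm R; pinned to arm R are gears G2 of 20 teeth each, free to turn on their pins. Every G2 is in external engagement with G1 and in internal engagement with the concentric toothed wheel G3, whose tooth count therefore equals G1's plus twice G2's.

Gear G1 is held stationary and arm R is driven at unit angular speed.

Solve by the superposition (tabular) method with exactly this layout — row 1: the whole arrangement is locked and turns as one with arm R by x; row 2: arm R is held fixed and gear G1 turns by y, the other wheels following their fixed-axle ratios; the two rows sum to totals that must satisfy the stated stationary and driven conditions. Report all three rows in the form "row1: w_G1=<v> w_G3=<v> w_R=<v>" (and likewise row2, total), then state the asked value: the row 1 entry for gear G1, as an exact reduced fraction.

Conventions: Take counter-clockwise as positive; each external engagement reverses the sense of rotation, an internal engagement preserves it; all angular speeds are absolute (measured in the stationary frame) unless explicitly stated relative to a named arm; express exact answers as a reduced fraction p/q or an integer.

row1: w_G1=1 w_G3=1 w_R=1
row2: w_G1=-1 w_G3=5/13 w_R=0
total: w_G1=0 w_G3=18/13 w_R=1
asked value: 1

class = planetary set [G3 = 25+2·20 = 65; Willis about the carrier]
row 1 (train locked, turned with arm): all members turn x
row 2 (arm held, sun turns y): ω_ring = −(25/65)·y, ω_arm = 0
boundary: total ω_sun = x + y = 0 and total ω_arm = x = 1  ⇒  y = -1, x = 1
row 2 ring = −(25/65)·(-1) = 5/13
totals (row 1 + row 2): sun 1 + (-1) = 0, ring 1 + 5/13 = 18/13, arm 1 + 0 = 1
asked cell (row1, sun) = 1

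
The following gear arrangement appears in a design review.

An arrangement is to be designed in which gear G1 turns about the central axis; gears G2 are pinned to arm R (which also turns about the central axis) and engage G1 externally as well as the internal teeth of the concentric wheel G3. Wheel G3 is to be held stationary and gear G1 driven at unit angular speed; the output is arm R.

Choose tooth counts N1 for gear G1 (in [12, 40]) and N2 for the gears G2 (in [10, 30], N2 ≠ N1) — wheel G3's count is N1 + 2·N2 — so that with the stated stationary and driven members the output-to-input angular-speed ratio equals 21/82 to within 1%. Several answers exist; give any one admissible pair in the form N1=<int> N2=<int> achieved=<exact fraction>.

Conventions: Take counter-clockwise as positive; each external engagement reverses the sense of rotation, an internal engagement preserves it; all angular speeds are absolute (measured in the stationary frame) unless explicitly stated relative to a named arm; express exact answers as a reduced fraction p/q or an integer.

N1=21 N2=20 achieved=21/82

design class (target 21/82): planetary set
Willis with ω_ring = 0: ω_arm/ω_sun = N1/(N1+N3); set equal to 21/82  ⇒  N3/N1 = 1/(21/82) − 1 = 61/21
N3 = N1 + 2·N2  ⇒  N2/N1 = (N3/N1 − 1)/2 = (61/21 − 1)/2 = 20/21
smallest multiple with N1 ≥ 12 and N2 ≥ 10: k = 1  ⇒  N1 = 1·21 = 21, N2 = 1·20 = 20 (N1 ≤ 40, N2 ≤ 30, N2 ≠ N1 ✓), N3 = 21 + 2·20 = 61
check: N1/(N1+N3) with N1 = 21, N3 = 61 gives 21/82; |achieved − target| = 0 ≤ 21/8200 ✓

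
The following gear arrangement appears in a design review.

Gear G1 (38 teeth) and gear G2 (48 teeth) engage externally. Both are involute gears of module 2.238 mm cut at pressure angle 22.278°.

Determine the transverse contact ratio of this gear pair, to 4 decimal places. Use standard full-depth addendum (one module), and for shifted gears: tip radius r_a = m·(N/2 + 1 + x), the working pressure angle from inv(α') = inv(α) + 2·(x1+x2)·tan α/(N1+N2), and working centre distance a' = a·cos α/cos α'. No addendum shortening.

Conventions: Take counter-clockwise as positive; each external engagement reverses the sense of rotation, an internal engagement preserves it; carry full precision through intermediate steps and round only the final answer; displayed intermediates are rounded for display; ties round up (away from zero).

topology: single-mesh involute geometry — m = 2.238, 38T/48T pair
base radii: r_b1 = 39.347960, r_b2 = 49.702687
tip radii: r_a1 = 44.760000, r_a2 = 55.950000
no profile shift: α' = α, a' = a
action lengths: √(r_a1²−r_b1²) = 21.335314, √(r_a2²−r_b2²) = 25.691350
base pitch p_b = π·m·cos α = 6.506066
CR = (21.335314 + 25.691350 − 96.234000·sin 22.27800°)/6.506066 = 1.620683
contact ratio ≈ 1.6207

1.6207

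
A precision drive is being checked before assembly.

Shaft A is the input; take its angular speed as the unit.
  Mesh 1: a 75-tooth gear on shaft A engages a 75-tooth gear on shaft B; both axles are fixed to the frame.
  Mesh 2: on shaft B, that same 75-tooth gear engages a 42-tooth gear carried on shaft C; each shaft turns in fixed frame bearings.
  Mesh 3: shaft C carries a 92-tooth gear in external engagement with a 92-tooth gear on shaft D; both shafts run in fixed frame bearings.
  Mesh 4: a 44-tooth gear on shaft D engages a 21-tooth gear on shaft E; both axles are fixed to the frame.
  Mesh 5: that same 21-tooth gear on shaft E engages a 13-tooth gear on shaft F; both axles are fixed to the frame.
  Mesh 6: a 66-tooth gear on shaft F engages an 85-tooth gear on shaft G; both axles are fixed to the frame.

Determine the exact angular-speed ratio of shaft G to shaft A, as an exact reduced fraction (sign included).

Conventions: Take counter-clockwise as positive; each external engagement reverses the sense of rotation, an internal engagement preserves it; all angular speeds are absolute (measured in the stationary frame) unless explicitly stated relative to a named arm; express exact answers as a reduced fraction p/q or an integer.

7260/1547

class = fixed-axis compound train [6 meshes; 6 ratios multiply, 6 sense flips]
mesh 1 [75T→75T]: running ratio 1, sense −
mesh 2 [75T→42T]: running ratio 25/14, sense +
mesh 3 [92T→92T]: running ratio 25/14, sense −
mesh 4 [44T→21T]: running ratio 550/147, sense +
mesh 5 [21T→13T]: running ratio 550/91, sense −
mesh 6 [66T→85T]: running ratio 7260/1547, sense +
ω_out/ω_in = 7260/1547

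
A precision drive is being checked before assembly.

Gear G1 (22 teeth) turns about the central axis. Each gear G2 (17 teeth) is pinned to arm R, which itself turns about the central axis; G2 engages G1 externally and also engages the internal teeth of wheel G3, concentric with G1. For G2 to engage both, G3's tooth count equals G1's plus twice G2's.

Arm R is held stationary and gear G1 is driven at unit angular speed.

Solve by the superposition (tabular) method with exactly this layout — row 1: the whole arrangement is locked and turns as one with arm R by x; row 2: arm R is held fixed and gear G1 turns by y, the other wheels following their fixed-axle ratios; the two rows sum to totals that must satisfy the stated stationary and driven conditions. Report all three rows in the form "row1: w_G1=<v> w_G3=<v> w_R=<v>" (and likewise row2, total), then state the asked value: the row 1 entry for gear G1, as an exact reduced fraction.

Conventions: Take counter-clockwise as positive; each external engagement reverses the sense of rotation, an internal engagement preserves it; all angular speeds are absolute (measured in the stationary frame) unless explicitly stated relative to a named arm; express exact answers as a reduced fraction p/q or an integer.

row1: w_G1=0 w_G3=0 w_R=0
row2: w_G1=1 w_G3=-11/28 w_R=0
total: w_G1=1 w_G3=-11/28 w_R=0
asked value: 0

class = planetary set [G3 = 22+2·17 = 56; Willis about the carrier]
row 1 — lock + rotate with arm: ω_sun = ω_ring = ω_arm = x
row 2 — arm fixed, fixed-axis ratios: sun y, ring −(22/56)·y, arm 0
boundary: total ω_arm = x = 0 and total ω_sun = x + y = 1  ⇒  y = 1, x = 0
row 2 ring = −(22/56)·1 = -11/28
totals (row 1 + row 2): sun 0 + 1 = 1, ring 0 + (-11/28) = -11/28, arm 0 + 0 = 0
asked cell (row1, sun) = 0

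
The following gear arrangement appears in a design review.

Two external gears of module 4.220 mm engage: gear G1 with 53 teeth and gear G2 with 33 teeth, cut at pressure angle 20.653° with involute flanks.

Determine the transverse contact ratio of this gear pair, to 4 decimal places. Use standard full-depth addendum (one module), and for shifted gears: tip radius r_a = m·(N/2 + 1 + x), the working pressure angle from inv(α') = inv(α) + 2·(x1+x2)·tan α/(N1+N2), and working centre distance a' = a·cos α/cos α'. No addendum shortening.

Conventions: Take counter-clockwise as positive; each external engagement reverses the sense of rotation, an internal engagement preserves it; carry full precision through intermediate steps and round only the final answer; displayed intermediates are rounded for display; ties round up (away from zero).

1.6877

topology: single-mesh involute geometry — m = 4.220, 53T/33T pair
base radii: r_b1 = 104.643097, r_b2 = 65.155136
tip radii: r_a1 = 116.050000, r_a2 = 73.850000
no profile shift: α' = α, a' = a
action lengths: √(r_a1²−r_b1²) = 50.173946, √(r_a2²−r_b2²) = 34.765368
base pitch p_b = π·m·cos α = 12.405509
CR = (50.173946 + 34.765368 − 181.460000·sin 20.65300°)/12.405509 = 1.687721
contact ratio ≈ 1.6877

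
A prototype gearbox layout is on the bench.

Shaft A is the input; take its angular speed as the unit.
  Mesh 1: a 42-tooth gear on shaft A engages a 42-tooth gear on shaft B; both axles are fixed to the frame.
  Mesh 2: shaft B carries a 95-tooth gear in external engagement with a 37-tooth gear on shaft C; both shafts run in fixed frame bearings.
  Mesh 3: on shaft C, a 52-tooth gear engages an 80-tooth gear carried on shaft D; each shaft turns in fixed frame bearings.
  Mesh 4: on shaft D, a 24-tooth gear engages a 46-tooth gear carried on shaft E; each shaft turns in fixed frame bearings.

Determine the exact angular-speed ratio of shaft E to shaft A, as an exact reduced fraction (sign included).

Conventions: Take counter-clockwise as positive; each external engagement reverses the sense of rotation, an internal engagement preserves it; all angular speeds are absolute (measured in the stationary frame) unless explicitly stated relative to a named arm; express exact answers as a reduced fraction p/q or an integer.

class = fixed-axis compound train [4 meshes; 4 ratios multiply, 4 sense flips]
mesh 1 [42T→42T]: running ratio 1, sense −
mesh 2 [95T→37T]: running ratio 95/37, sense +
mesh 3 [52T→80T]: running ratio 247/148, sense −
mesh 4 [24T→46T]: running ratio 741/851, sense +
ω_out/ω_in = 741/851

741/851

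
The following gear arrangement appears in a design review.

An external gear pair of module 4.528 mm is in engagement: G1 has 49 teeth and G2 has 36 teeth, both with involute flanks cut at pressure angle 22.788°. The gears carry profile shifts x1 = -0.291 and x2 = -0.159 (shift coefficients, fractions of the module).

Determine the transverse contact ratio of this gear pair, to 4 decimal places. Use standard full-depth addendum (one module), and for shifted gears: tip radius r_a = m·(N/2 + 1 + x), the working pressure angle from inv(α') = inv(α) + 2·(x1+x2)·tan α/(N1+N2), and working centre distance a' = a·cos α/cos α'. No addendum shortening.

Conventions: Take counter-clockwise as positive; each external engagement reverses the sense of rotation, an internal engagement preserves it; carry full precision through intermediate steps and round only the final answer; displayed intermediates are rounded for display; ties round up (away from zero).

1.6897

single-mesh involute tooth geometry (49T engaging 36T at module 4.528)
base radii: r_b1 = 102.276812, r_b2 = 75.142148
tip radii: r_a1 = 114.146352, r_a2 = 85.312048
inv(α') = inv(22.788°) + 2·(-0.291-0.159)·tan α/(49+36) = 0.01794096  ⇒  α' = 21.22902°
a' = a·cos α / cos α' = 192.4400·cos 22.788°/cos 21.22902° = 190.334998
action lengths: √(r_a1²−r_b1²) = 50.683759, √(r_a2²−r_b2²) = 40.395584
base pitch p_b = π·m·cos α = 13.114779
CR = (50.683759 + 40.395584 − 190.334998·sin 21.22902°)/13.114779 = 1.689670
contact ratio ≈ 1.6897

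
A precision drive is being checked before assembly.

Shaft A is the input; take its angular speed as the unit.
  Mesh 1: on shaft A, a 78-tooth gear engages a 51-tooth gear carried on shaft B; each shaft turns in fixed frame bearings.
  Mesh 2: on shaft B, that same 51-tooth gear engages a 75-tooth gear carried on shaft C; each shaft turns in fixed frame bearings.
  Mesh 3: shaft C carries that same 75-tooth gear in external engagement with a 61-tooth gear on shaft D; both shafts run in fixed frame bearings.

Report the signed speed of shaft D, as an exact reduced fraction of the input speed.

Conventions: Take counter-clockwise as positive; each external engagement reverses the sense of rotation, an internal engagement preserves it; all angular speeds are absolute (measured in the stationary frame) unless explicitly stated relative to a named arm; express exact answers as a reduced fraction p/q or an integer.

3-mesh fixed-axis compound train (all bearings frame-fixed)
mesh 1 [78T→51T]: |ω|/ω_in = 1×78/51 = 26/17, sense flips to −
mesh 2 [51T→75T]: |ω|/ω_in = (26/17)×51/75 = 26/25, sense flips to +
mesh 3 [75T→61T]: |ω|/ω_in = (26/25)×75/61 = 78/61, sense flips to −
signed output speed (× input speed) = -78/61

-78/61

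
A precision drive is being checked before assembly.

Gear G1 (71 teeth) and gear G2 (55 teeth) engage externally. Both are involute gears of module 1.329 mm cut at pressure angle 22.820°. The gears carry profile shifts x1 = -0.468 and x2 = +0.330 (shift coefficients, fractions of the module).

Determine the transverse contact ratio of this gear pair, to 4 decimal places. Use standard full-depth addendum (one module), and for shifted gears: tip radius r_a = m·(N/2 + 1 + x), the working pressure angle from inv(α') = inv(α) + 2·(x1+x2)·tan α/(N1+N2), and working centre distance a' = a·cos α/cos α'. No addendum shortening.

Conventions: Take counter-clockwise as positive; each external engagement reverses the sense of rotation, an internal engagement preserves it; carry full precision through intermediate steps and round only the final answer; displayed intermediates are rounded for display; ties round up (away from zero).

class = single-mesh tooth geometry [involute pair 71T × 55T, m = 1.329]
base radii: r_b1 = 43.486658, r_b2 = 33.686848
tip radii: r_a1 = 47.886528, r_a2 = 38.315070
inv(α') = inv(22.820°) + 2·(-0.468+0.330)·tan α/(71+55) = 0.02156627  ⇒  α' = 22.51728°
a' = a·cos α / cos α' = 83.7270·cos 22.820°/cos 22.51728° = 83.542442
action lengths: √(r_a1²−r_b1²) = 20.050689, √(r_a2²−r_b2²) = 18.254886
base pitch p_b = π·m·cos α = 3.848376
CR = (20.050689 + 18.254886 − 83.542442·sin 22.51728°)/3.848376 = 1.640169
contact ratio ≈ 1.6402

1.6402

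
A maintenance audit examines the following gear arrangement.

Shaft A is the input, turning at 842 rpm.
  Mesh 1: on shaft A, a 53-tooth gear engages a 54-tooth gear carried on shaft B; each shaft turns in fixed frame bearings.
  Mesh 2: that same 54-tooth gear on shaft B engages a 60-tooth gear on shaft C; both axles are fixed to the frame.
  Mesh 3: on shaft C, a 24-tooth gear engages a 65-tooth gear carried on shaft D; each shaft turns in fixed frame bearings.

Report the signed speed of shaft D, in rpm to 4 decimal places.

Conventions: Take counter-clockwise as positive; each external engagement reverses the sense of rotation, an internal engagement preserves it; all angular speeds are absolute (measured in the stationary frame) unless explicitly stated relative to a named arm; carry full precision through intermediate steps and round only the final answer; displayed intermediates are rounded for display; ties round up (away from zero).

class = fixed-axis compound train [3 meshes; 3 ratios multiply, 3 sense flips]
mesh 1 [53T→54T]: ω = 842.0000×53/54 = 826.4074 rpm, sense flips to −
mesh 2 [54T→60T]: ω = 826.4074×54/60 = 743.7667 rpm, sense flips to +
mesh 3 [24T→65T]: ω = 743.7667×24/65 = 274.6215 rpm, sense flips to −
signed output speed = -274.6215 rpm

-274.6215 rpm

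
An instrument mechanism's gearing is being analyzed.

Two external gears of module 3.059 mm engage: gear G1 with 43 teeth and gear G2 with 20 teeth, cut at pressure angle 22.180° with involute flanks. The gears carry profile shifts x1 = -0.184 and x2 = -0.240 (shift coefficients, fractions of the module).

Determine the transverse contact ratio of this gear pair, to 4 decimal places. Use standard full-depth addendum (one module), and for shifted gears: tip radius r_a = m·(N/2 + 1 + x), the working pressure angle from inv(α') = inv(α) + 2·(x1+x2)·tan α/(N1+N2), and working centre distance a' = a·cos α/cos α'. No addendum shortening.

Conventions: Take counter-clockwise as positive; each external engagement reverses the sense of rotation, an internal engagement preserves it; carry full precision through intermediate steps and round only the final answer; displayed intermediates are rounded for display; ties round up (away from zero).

1.6844

single-mesh involute tooth geometry (43T engaging 20T at module 3.059)
base radii: r_b1 = 60.901790, r_b2 = 28.326414
tip radii: r_a1 = 68.264644, r_a2 = 32.914840
inv(α') = inv(22.180°) + 2·(-0.184-0.240)·tan α/(43+20) = 0.01508370  ⇒  α' = 20.07723°
a' = a·cos α / cos α' = 96.3585·cos 22.180°/cos 20.07723° = 95.001366
action lengths: √(r_a1²−r_b1²) = 30.838832, √(r_a2²−r_b2²) = 16.763083
base pitch p_b = π·m·cos α = 8.899005
CR = (30.838832 + 16.763083 − 95.001366·sin 20.07723°)/8.899005 = 1.684372
contact ratio ≈ 1.6844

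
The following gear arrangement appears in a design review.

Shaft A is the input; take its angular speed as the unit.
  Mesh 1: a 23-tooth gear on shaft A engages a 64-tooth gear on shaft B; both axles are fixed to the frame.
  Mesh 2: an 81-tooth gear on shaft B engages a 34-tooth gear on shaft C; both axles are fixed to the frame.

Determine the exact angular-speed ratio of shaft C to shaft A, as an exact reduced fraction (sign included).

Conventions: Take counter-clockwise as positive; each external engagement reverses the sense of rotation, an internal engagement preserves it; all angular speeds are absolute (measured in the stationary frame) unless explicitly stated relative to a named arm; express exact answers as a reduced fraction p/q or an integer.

class = fixed-axis compound train [2 meshes; 2 ratios multiply, 2 sense flips]
mesh 1 [23T→64T]: running ratio 23/64, sense −
mesh 2 [81T→34T]: running ratio 1863/2176, sense +
ω_out/ω_in = 1863/2176

1863/2176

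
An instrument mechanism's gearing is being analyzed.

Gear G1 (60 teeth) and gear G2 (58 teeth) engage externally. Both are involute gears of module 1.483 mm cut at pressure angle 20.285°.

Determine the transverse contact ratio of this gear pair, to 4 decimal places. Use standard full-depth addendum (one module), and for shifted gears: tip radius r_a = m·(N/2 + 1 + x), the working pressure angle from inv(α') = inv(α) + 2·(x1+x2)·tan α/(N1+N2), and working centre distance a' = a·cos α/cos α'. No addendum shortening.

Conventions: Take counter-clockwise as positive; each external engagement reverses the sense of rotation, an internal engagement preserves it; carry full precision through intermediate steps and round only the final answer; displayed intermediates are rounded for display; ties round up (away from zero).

1.7661

recognized (one external pair, fixed centres): single-mesh tooth geometry, m = 1.483, N1 = 60, N2 = 58
base radii: r_b1 = 41.730718, r_b2 = 40.339694
tip radii: r_a1 = 45.973000, r_a2 = 44.490000
no profile shift: α' = α, a' = a
action lengths: √(r_a1²−r_b1²) = 19.288958, √(r_a2²−r_b2²) = 18.763506
base pitch p_b = π·m·cos α = 4.370031
CR = (19.288958 + 18.763506 − 87.497000·sin 20.28500°)/4.370031 = 1.766148
contact ratio ≈ 1.7661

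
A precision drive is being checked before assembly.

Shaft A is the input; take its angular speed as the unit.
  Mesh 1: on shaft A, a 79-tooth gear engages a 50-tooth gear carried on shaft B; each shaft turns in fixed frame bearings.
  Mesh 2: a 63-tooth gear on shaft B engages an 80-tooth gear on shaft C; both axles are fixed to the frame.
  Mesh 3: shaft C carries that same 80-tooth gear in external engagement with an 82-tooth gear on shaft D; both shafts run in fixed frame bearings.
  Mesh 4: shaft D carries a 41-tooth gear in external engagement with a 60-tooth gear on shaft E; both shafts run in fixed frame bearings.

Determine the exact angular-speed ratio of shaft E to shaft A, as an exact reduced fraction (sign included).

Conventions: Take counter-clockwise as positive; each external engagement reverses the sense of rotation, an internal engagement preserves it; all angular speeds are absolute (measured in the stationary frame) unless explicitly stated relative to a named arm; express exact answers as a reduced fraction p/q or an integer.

class = fixed-axis compound train [4 meshes; 4 ratios multiply, 4 sense flips]
mesh 1 [79T→50T]: running ratio 79/50, sense −
mesh 2 [63T→80T]: running ratio 4977/4000, sense +
mesh 3 [80T→82T]: running ratio 4977/4100, sense −
mesh 4 [41T→60T]: running ratio 1659/2000, sense +
ω_out/ω_in = 1659/2000

1659/2000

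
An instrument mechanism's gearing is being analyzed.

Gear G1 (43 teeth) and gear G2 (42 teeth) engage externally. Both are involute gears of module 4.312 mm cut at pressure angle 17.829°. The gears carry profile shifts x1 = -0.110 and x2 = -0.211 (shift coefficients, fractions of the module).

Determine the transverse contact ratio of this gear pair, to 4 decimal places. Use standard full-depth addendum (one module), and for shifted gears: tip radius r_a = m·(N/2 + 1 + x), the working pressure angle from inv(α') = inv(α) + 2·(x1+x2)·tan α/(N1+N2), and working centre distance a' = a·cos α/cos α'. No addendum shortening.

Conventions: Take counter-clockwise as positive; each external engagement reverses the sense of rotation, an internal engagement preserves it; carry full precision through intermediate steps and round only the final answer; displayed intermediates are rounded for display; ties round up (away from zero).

1.9619

topology: single-mesh involute geometry — m = 4.312, 43T/42T pair
base radii: r_b1 = 88.255656, r_b2 = 86.203199
tip radii: r_a1 = 96.545680, r_a2 = 93.954168
inv(α') = inv(17.829°) + 2·(-0.110-0.211)·tan α/(43+42) = 0.00801933  ⇒  α' = 16.35843°
a' = a·cos α / cos α' = 183.2600·cos 17.829°/cos 16.35843° = 181.819156
action lengths: √(r_a1²−r_b1²) = 39.140867, √(r_a2²−r_b2²) = 37.368358
base pitch p_b = π·m·cos α = 12.895968
CR = (39.140867 + 37.368358 − 181.819156·sin 16.35843°)/12.895968 = 1.961907
contact ratio ≈ 1.9619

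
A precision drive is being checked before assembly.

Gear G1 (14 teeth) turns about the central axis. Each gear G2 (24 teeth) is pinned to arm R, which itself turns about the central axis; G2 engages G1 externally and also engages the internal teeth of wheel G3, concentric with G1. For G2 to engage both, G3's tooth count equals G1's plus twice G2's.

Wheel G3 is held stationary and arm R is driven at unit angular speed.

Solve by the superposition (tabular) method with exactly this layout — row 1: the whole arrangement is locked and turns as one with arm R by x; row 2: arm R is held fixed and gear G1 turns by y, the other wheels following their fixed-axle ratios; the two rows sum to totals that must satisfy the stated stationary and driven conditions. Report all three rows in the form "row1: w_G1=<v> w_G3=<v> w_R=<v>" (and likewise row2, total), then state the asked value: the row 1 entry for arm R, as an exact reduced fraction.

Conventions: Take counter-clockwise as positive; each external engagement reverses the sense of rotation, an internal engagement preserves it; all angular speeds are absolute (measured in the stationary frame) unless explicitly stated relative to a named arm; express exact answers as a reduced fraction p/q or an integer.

class = planetary set [G3 = 14+2·24 = 62; Willis about the carrier]
row 1 (train locked, turned with arm): all members turn x
row 2: sun turns y, ring = −(14/62)·y, arm 0
boundary: total ω_ring = x − (14/62)·y = 0 and total ω_arm = x = 1  ⇒  y = 31/7, x = 1
row 2 ring = −(14/62)·31/7 = -1
totals (row 1 + row 2): sun 1 + 31/7 = 38/7, ring 1 + (-1) = 0, arm 1 + 0 = 1
asked cell (row1, arm) = 1

row1: w_G1=1 w_G3=1 w_R=1
row2: w_G1=31/7 w_G3=-1 w_R=0
total: w_G1=38/7 w_G3=0 w_R=1
asked value: 1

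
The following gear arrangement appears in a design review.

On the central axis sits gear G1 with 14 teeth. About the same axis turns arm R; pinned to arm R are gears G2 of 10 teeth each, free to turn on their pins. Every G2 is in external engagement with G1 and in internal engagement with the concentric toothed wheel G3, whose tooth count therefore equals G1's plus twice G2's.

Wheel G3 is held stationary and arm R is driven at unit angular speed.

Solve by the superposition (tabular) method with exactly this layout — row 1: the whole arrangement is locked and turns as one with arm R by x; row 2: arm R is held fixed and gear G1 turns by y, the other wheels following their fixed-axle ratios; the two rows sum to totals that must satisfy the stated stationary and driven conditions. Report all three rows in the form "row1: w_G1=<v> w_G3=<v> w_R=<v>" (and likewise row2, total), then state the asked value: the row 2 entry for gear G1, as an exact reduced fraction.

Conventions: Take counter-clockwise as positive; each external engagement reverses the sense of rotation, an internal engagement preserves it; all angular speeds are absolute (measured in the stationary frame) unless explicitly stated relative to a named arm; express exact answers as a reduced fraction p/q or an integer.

row1: w_G1=1 w_G3=1 w_R=1
row2: w_G1=17/7 w_G3=-1 w_R=0
total: w_G1=24/7 w_G3=0 w_R=1
asked value: 17/7

topology: planetary set — G1 14T / G2 10T / G3 34T, arm = carrier (Willis)
row 1 — lock + rotate with arm: ω_sun = ω_ring = ω_arm = x
superposition row 2 [arm held]: sun y, ring −(14/34)·y, arm 0
boundary: total ω_ring = x − (14/34)·y = 0 and total ω_arm = x = 1  ⇒  y = 17/7, x = 1
row 2 ring = −(14/34)·17/7 = -1
totals (row 1 + row 2): sun 1 + 17/7 = 24/7, ring 1 + (-1) = 0, arm 1 + 0 = 1
asked cell (row2, sun) = 17/7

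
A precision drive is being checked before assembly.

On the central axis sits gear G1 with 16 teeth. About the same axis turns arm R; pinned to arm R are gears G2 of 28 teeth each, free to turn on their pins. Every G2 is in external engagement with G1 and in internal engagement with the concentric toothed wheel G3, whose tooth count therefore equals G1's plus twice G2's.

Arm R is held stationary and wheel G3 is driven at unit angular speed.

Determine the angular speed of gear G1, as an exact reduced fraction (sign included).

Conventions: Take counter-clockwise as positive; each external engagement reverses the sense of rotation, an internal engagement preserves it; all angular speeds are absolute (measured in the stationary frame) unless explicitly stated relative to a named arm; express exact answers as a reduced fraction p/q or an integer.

-9/2

class = planetary set [G3 = 16+2·28 = 72; Willis about the carrier]
ring teeth: 16 + 2·28 = 72
16(ω_sun−ω_arm) = −72(ω_ring−ω_arm),  ω_arm = 0, ω_ring = 1
ω_sun = 0 − (72/16)(1−0) = -9/2
exact speed ratio = -9/2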